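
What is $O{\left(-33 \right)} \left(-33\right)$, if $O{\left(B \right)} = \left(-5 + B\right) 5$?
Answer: $6270$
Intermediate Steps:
$O{\left(B \right)} = -25 + 5 B$
$O{\left(-33 \right)} \left(-33\right) = \left(-25 + 5 \left(-33\right)\right) \left(-33\right) = \left(-25 - 165\right) \left(-33\right) = \left(-190\right) \left(-33\right) = 6270$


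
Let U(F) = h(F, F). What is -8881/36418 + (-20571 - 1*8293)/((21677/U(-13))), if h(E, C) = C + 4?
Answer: 9268008931/789432986 ≈ 11.740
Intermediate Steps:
h(E, C) = 4 + C
U(F) = 4 + F
-8881/36418 + (-20571 - 1*8293)/((21677/U(-13))) = -8881/36418 + (-20571 - 1*8293)/((21677/(4 - 13))) = -8881*1/36418 + (-20571 - 8293)/((21677/(-9))) = -8881/36418 - 28864/(21677*(-⅑)) = -8881/36418 - 28864/(-21677/9) = -8881/36418 - 28864*(-9/21677) = -8881/36418 + 259776/21677 = 9268008931/789432986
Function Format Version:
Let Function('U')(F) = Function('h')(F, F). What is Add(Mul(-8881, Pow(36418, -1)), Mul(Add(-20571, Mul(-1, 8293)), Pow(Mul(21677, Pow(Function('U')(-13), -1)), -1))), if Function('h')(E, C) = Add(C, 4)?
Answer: Rational(9268008931, 789432986) ≈ 11.740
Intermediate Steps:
Function('h')(E, C) = Add(4, C)
Function('U')(F) = Add(4, F)
Add(Mul(-8881, Pow(36418, -1)), Mul(Add(-20571, Mul(-1, 8293)), Pow(Mul(21677, Pow(Function('U')(-13), -1)), -1))) = Add(Mul(-8881, Pow(36418, -1)), Mul(Add(-20571, Mul(-1, 8293)), Pow(Mul(21677, Pow(Add(4, -13), -1)), -1))) = Add(Mul(-8881, Rational(1, 36418)), Mul(Add(-20571, -8293), Pow(Mul(21677, Pow(-9, -1)), -1))) = Add(Rational(-8881, 36418), Mul(-28864, Pow(Mul(21677, Rational(-1, 9)), -1))) = Add(Rational(-8881, 36418), Mul(-28864, Pow(Rational(-21677, 9), -1))) = Add(Rational(-8881, 36418), Mul(-28864, Rational(-9, 21677))) = Add(Rational(-8881, 36418), Rational(259776, 21677)) = Rational(9268008931, 789432986)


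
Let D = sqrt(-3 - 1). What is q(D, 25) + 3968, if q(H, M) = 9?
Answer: 3977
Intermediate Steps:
D = 2*I (D = sqrt(-4) = 2*I ≈ 2.0*I)
q(D, 25) + 3968 = 9 + 3968 = 3977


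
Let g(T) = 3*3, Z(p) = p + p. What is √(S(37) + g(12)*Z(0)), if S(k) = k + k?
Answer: √74 ≈ 8.6023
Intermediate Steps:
Z(p) = 2*p
g(T) = 9
S(k) = 2*k
√(S(37) + g(12)*Z(0)) = √(2*37 + 9*(2*0)) = √(74 + 9*0) = √(74 + 0) = √74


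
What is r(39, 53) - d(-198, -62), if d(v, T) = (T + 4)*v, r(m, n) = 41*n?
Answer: -9311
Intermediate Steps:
d(v, T) = v*(4 + T) (d(v, T) = (4 + T)*v = v*(4 + T))
r(39, 53) - d(-198, -62) = 41*53 - (-198)*(4 - 62) = 2173 - (-198)*(-58) = 2173 - 1*11484 = 2173 - 11484 = -9311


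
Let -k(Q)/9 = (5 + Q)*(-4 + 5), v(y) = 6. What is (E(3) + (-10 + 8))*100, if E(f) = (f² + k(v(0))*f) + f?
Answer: -28700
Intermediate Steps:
k(Q) = -45 - 9*Q (k(Q) = -9*(5 + Q)*(-4 + 5) = -9*(5 + Q) = -45 - 9*Q)
E(f) = f² - 98*f (E(f) = (f² + (-45 - 9*6)*f) + f = (f² + (-45 - 54)*f) + f = (f² - 99*f) + f = f² - 98*f)
(E(3) + (-10 + 8))*100 = (3*(-98 + 3) + (-10 + 8))*100 = (3*(-95) - 2)*100 = (-285 - 2)*100 = -287*100 = -28700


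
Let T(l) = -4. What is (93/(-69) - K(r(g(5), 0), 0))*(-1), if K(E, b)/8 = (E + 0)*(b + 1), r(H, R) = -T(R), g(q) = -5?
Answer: 767/23 ≈ 33.348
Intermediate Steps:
r(H, R) = 4 (r(H, R) = -1*(-4) = 4)
K(E, b) = 8*E*(1 + b) (K(E, b) = 8*((E + 0)*(b + 1)) = 8*(E*(1 + b)) = 8*E*(1 + b))
(93/(-69) - K(r(g(5), 0), 0))*(-1) = (93/(-69) - 8*4*(1 + 0))*(-1) = (93*(-1/69) - 8*4)*(-1) = (-31/23 - 1*32)*(-1) = (-31/23 - 32)*(-1) = -767/23*(-1) = 767/23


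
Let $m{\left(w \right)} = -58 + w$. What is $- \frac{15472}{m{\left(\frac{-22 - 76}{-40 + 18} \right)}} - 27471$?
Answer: $- \frac{16010227}{589} \approx -27182.0$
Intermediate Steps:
$- \frac{15472}{m{\left(\frac{-22 - 76}{-40 + 18} \right)}} - 27471 = - \frac{15472}{-58 + \frac{-22 - 76}{-40 + 18}} - 27471 = - \frac{15472}{-58 - \frac{98}{-22}} - 27471 = - \frac{15472}{-58 - - \frac{49}{11}} - 27471 = - \frac{15472}{-58 + \frac{49}{11}} - 27471 = - \frac{15472}{- \frac{589}{11}} - 27471 = \left(-15472\right) \left(- \frac{11}{589}\right) - 27471 = \frac{170192}{589} - 27471 = - \frac{16010227}{589}$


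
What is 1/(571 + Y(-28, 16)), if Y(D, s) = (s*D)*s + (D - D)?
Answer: -1/6597 ≈ -0.00015158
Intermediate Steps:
Y(D, s) = D*s² (Y(D, s) = (D*s)*s + 0 = D*s² + 0 = D*s²)
1/(571 + Y(-28, 16)) = 1/(571 - 28*16²) = 1/(571 - 28*256) = 1/(571 - 7168) = 1/(-6597) = -1/6597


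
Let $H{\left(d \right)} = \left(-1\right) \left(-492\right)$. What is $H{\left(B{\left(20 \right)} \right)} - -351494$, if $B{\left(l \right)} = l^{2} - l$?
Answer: $351986$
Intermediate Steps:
$H{\left(d \right)} = 492$
$H{\left(B{\left(20 \right)} \right)} - -351494 = 492 - -351494 = 492 + 351494 = 351986$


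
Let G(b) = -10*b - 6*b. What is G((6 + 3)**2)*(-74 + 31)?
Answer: 55728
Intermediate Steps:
G(b) = -16*b
G((6 + 3)**2)*(-74 + 31) = (-16*(6 + 3)**2)*(-74 + 31) = -16*9**2*(-43) = -16*81*(-43) = -1296*(-43) = 55728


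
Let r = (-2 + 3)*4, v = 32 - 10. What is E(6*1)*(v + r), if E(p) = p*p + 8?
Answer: 1144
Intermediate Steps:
v = 22
r = 4 (r = 1*4 = 4)
E(p) = 8 + p² (E(p) = p² + 8 = 8 + p²)
E(6*1)*(v + r) = (8 + (6*1)²)*(22 + 4) = (8 + 6²)*26 = (8 + 36)*26 = 44*26 = 1144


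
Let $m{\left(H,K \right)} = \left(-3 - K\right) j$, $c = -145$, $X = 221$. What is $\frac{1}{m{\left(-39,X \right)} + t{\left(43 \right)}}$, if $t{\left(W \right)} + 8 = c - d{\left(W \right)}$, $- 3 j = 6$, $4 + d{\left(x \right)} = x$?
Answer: $\frac{1}{256} \approx 0.0039063$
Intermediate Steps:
$d{\left(x \right)} = -4 + x$
$j = -2$ ($j = \left(- \frac{1}{3}\right) 6 = -2$)
$m{\left(H,K \right)} = 6 + 2 K$ ($m{\left(H,K \right)} = \left(-3 - K\right) \left(-2\right) = 6 + 2 K$)
$t{\left(W \right)} = -149 - W$ ($t{\left(W \right)} = -8 - \left(141 + W\right) = -149 - W$)
$\frac{1}{m{\left(-39,X \right)} + t{\left(43 \right)}} = \frac{1}{\left(6 + 2 \cdot 221\right) - 192} = \frac{1}{\left(6 + 442\right) - 192} = \frac{1}{448 - 192} = \frac{1}{256}$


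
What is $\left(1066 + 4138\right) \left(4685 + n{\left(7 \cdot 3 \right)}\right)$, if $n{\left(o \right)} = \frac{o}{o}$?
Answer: $24385944$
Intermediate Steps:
$n{\left(o \right)} = 1$
$\left(1066 + 4138\right) \left(4685 + n{\left(7 \cdot 3 \right)}\right) = \left(1066 + 4138\right) \left(4685 + 1\right) = 5204 \cdot 4686 = 24385944$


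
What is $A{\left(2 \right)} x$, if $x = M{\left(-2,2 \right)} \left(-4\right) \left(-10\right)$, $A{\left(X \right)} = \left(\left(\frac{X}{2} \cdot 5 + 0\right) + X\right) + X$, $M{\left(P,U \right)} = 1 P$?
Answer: $-720$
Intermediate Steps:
$M{\left(P,U \right)} = P$
$A{\left(X \right)} = \frac{9 X}{2}$ ($A{\left(X \right)} = \left(\left(X \frac{1}{2} \cdot 5 + 0\right) + X\right) + X = \left(\left(\frac{X}{2} \cdot 5 + 0\right) + X\right) + X = \left(\left(\frac{5 X}{2} + 0\right) + X\right) + X = \left(\frac{5 X}{2} + X\right) + X = \frac{7 X}{2} + X = \frac{9 X}{2}$)
$x = -80$ ($x = \left(-2\right) \left(-4\right) \left(-10\right) = 8 \left(-10\right) = -80$)
$A{\left(2 \right)} x = \frac{9}{2} \cdot 2 \left(-80\right) = 9 \left(-80\right) = -720$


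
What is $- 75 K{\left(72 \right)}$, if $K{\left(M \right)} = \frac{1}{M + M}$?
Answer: $- \frac{25}{48} \approx -0.52083$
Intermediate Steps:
$K{\left(M \right)} = \frac{1}{2 M}$
$- 75 K{\left(72 \right)} = - 75 \frac{1}{2 \cdot 72} = - 75 \cdot \frac{1}{2} \cdot \frac{1}{72} = \left(-75\right) \frac{1}{144} = - \frac{25}{48}$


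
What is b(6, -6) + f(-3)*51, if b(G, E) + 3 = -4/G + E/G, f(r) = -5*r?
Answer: 2281/3 ≈ 760.33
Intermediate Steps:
b(G, E) = -3 - 4/G + E/G (b(G, E) = -3 + (-4/G + E/G) = -3 - 4/G + E/G)
b(6, -6) + f(-3)*51 = (-4 - 6 - 3*6)/6 - 5*(-3)*51 = (-4 - 6 - 18)/6 + 15*51 = (1/6)*(-28) + 765 = -14/3 + 765 = 2281/3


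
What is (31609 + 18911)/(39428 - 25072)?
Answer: 12630/3589 ≈ 3.5191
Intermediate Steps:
(31609 + 18911)/(39428 - 25072) = 50520/14356 = 50520*(1/14356) = 12630/3589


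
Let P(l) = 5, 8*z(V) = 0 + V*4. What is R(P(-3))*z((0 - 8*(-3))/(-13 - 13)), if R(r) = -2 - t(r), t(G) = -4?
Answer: -12/13 ≈ -0.92308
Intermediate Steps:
z(V) = V/2 (z(V) = (0 + V*4)/8 = (0 + 4*V)/8 = (4*V)/8 = V/2)
R(r) = 2 (R(r) = -2 - 1*(-4) = -2 + 4 = 2)
R(P(-3))*z((0 - 8*(-3))/(-13 - 13)) = 2*(((0 - 8*(-3))/(-13 - 13))/2) = 2*(((0 + 24)/(-26))/2) = 2*((24*(-1/26))/2) = 2*((½)*(-12/13)) = 2*(-6/13) = -12/13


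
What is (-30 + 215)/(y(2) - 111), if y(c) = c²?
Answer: -185/107 ≈ -1.7290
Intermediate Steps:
(-30 + 215)/(y(2) - 111) = (-30 + 215)/(2² - 111) = 185/(4 - 111) = 185/(-107) = 185*(-1/107) = -185/107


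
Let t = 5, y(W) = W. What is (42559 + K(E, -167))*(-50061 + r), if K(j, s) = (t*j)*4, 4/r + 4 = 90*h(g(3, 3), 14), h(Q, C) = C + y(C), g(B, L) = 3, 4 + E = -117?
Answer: -1263911603152/629 ≈ -2.0094e+9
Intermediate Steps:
E = -121 (E = -4 - 117 = -121)
h(Q, C) = 2*C (h(Q, C) = C + C = 2*C)
r = 1/629 (r = 4/(-4 + 90*(2*14)) = 4/(-4 + 90*28) = 4/(-4 + 2520) = 4/2516 = 4*(1/2516) = 1/629 ≈ 0.0015898)
K(j, s) = 20*j (K(j, s) = (5*j)*4 = 20*j)
(42559 + K(E, -167))*(-50061 + r) = (42559 + 20*(-121))*(-50061 + 1/629) = (42559 - 2420)*(-31488368/629) = 40139*(-31488368/629) = -1263911603152/629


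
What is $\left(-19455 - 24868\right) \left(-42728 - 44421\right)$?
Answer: $3862705127$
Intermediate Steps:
$\left(-19455 - 24868\right) \left(-42728 - 44421\right) = - 44323 \left(-42728 - 44421\right) = \left(-44323\right) \left(-87149\right) = 3862705127$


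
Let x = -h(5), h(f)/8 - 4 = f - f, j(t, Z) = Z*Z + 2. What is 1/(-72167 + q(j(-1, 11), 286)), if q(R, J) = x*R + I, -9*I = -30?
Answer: -3/228299 ≈ -1.3141e-5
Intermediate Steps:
I = 10/3 (I = -⅑*(-30) = 10/3 ≈ 3.3333)
j(t, Z) = 2 + Z² (j(t, Z) = Z² + 2 = 2 + Z²)
h(f) = 32 (h(f) = 32 + 8*(f - f) = 32 + 8*0 = 32 + 0 = 32)
x = -32 (x = -1*32 = -32)
q(R, J) = 10/3 - 32*R (q(R, J) = -32*R + 10/3 = 10/3 - 32*R)
1/(-72167 + q(j(-1, 11), 286)) = 1/(-72167 + (10/3 - 32*(2 + 11²))) = 1/(-72167 + (10/3 - 32*(2 + 121))) = 1/(-72167 + (10/3 - 32*123)) = 1/(-72167 + (10/3 - 3936)) = 1/(-72167 - 11798/3) = 1/(-228299/3) = -3/228299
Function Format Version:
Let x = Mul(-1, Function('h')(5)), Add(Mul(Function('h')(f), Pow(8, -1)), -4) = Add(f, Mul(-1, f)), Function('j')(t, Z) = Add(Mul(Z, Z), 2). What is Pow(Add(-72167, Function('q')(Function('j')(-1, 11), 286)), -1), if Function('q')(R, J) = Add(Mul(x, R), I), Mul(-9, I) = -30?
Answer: Rational(-3, 228299) ≈ -1.3141e-5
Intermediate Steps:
I = Rational(10, 3) (I = Mul(Rational(-1, 9), -30) = Rational(10, 3) ≈ 3.3333)
Function('j')(t, Z) = Add(2, Pow(Z, 2)) (Function('j')(t, Z) = Add(Pow(Z, 2), 2) = Add(2, Pow(Z, 2)))
Function('h')(f) = 32 (Function('h')(f) = Add(32, Mul(8, Add(f, Mul(-1, f)))) = Add(32, Mul(8, 0)) = Add(32, 0) = 32)
x = -32 (x = Mul(-1, 32) = -32)
Function('q')(R, J) = Add(Rational(10, 3), Mul(-32, R)) (Function('q')(R, J) = Add(Mul(-32, R), Rational(10, 3)) = Add(Rational(10, 3), Mul(-32, R)))
Pow(Add(-72167, Function('q')(Function('j')(-1, 11), 286)), -1) = Pow(Add(-72167, Add(Rational(10, 3), Mul(-32, Add(2, Pow(11, 2))))), -1) = Pow(Add(-72167, Add(Rational(10, 3), Mul(-32, Add(2, 121)))), -1) = Pow(Add(-72167, Add(Rational(10, 3), Mul(-32, 123))), -1) = Pow(Add(-72167, Add(Rational(10, 3), -3936)), -1) = Pow(Add(-72167, Rational(-11798, 3)), -1) = Pow(Rational(-228299, 3), -1) = Rational(-3, 228299)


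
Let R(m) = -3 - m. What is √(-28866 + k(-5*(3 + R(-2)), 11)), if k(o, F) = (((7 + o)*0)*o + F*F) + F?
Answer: I*√28734 ≈ 169.51*I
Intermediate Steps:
k(o, F) = F + F² (k(o, F) = (0*o + F²) + F = (0 + F²) + F = F² + F = F + F²)
√(-28866 + k(-5*(3 + R(-2)), 11)) = √(-28866 + 11*(1 + 11)) = √(-28866 + 11*12) = √(-28866 + 132) = √(-28734) = I*√28734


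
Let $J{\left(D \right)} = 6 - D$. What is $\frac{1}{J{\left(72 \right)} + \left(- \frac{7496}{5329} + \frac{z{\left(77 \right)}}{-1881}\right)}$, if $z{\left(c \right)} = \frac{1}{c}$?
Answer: $- \frac{771836373}{52026904099} \approx -0.014835$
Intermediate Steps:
$\frac{1}{J{\left(72 \right)} + \left(- \frac{7496}{5329} + \frac{z{\left(77 \right)}}{-1881}\right)} = \frac{1}{\left(6 - 72\right) - \left(\frac{7496}{5329} - \frac{1}{77 \left(-1881\right)}\right)} = \frac{1}{\left(6 - 72\right) + \left(\left(-7496\right) \frac{1}{5329} + \frac{1}{77} \left(- \frac{1}{1881}\right)\right)} = \frac{1}{-66 - \frac{1085703481}{771836373}} = \frac{1}{- \frac{52026904099}{771836373}} = - \frac{771836373}{52026904099}$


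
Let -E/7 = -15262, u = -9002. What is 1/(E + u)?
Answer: 1/97832 ≈ 1.0222e-5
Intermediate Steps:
E = 106834 (E = -7*(-15262) = 106834)
1/(E + u) = 1/(106834 - 9002) = 1/97832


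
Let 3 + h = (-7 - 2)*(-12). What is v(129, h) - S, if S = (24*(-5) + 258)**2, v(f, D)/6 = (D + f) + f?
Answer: -16866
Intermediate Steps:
h = 105 (h = -3 + (-7 - 2)*(-12) = -3 - 9*(-12) = -3 + 108 = 105)
v(f, D) = 6*D + 12*f (v(f, D) = 6*((D + f) + f) = 6*(D + 2*f) = 6*D + 12*f)
S = 19044 (S = (-120 + 258)**2 = 138**2 = 19044)
v(129, h) - S = (6*105 + 12*129) - 1*19044 = (630 + 1548) - 19044 = 2178 - 19044 = -16866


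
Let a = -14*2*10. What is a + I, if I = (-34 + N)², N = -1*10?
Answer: 1656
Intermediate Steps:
N = -10
a = -280 (a = -28*10 = -280)
I = 1936 (I = (-34 - 10)² = (-44)² = 1936)
a + I = -280 + 1936 = 1656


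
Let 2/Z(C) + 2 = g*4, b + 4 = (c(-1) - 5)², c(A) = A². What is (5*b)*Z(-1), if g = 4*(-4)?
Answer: -20/11 ≈ -1.8182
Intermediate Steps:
g = -16
b = 12 (b = -4 + ((-1)² - 5)² = -4 + (1 - 5)² = -4 + (-4)² = -4 + 16 = 12)
Z(C) = -1/33 (Z(C) = 2/(-2 - 16*4) = 2/(-2 - 64) = 2/(-66) = 2*(-1/66) = -1/33)
(5*b)*Z(-1) = (5*12)*(-1/33) = 60*(-1/33) = -20/11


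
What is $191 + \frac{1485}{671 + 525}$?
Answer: $\frac{229921}{1196} \approx 192.24$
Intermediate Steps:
$191 + \frac{1485}{671 + 525} = 191 + \frac{1485}{1196} = \frac{229921}{1196}$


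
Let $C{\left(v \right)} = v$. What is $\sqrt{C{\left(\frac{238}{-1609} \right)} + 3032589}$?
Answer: $\frac{\sqrt{7851011659967}}{1609} \approx 1741.4$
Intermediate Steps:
$\sqrt{C{\left(\frac{238}{-1609} \right)} + 3032589} = \sqrt{\frac{238}{-1609} + 3032589} = \sqrt{238 \left(- \frac{1}{1609}\right) + 3032589} = \sqrt{- \frac{238}{1609} + 3032589} = \sqrt{\frac{4879435463}{1609}} = \frac{\sqrt{7851011659967}}{1609}$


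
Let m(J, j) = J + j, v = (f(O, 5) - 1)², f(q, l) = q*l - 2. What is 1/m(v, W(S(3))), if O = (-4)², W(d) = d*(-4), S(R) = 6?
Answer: 1/5905 ≈ 0.00016935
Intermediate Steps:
W(d) = -4*d
O = 16
f(q, l) = -2 + l*q (f(q, l) = l*q - 2 = -2 + l*q)
v = 5929 (v = ((-2 + 5*16) - 1)² = ((-2 + 80) - 1)² = (78 - 1)² = 77² = 5929)
1/m(v, W(S(3))) = 1/(5929 - 4*6) = 1/(5929 - 24) = 1/5905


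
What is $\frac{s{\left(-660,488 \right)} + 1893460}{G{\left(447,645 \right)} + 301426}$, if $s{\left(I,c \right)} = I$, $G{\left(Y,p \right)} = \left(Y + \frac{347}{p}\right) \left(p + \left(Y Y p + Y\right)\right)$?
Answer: $\frac{6358625}{193762218352} \approx 3.2817 \cdot 10^{-5}$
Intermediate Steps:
$G{\left(Y,p \right)} = \left(Y + \frac{347}{p}\right) \left(Y + p + p Y^{2}\right)$ ($G{\left(Y,p \right)} = \left(Y + \frac{347}{p}\right) \left(p + \left(Y^{2} p + Y\right)\right) = \left(Y + \frac{347}{p}\right) \left(p + \left(p Y^{2} + Y\right)\right) = \left(Y + \frac{347}{p}\right) \left(p + \left(Y + p Y^{2}\right)\right) = \left(Y + \frac{347}{p}\right) \left(Y + p + p Y^{2}\right)$)
$\frac{s{\left(-660,488 \right)} + 1893460}{G{\left(447,645 \right)} + 301426} = \frac{-660 + 1893460}{\left(347 + 348 \cdot 447^{2} + 447 \cdot 645 + 645 \cdot 447^{3} + 347 \cdot 447 \cdot \frac{1}{645}\right) + 301426} = \frac{1892800}{\left(347 + 348 \cdot 199809 + 288315 + 645 \cdot 89314623 + 347 \cdot 447 \cdot \frac{1}{645}\right) + 301426} = \frac{1892800}{\left(347 + 69533532 + 288315 + 57607931835 + \frac{51703}{215}\right) + 301426} = \frac{1892800}{\frac{12400717167938}{215} + 301426} = \frac{1892800}{\frac{12400781974528}{215}} = 1892800 \cdot \frac{215}{12400781974528} = \frac{6358625}{193762218352}$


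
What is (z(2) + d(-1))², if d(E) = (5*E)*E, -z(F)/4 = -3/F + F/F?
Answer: 49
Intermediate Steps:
z(F) = -4 + 12/F (z(F) = -4*(-3/F + F/F) = -4*(-3/F + 1) = -4*(1 - 3/F) = -4 + 12/F)
d(E) = 5*E²
(z(2) + d(-1))² = ((-4 + 12/2) + 5*(-1)²)² = ((-4 + 12*(½)) + 5*1)² = ((-4 + 6) + 5)² = (2 + 5)² = 7² = 49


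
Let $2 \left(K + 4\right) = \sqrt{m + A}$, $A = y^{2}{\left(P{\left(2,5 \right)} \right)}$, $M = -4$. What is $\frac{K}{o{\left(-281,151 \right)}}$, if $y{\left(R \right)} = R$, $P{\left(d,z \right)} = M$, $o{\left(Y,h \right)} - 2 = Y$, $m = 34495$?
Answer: $\frac{4}{279} - \frac{\sqrt{34511}}{558} \approx -0.31859$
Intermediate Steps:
$o{\left(Y,h \right)} = 2 + Y$
$P{\left(d,z \right)} = -4$
$A = 16$ ($A = \left(-4\right)^{2} = 16$)
$K = -4 + \frac{\sqrt{34511}}{2}$ ($K = -4 + \frac{\sqrt{34495 + 16}}{2} = -4 + \frac{\sqrt{34511}}{2} \approx 88.886$)
$\frac{K}{o{\left(-281,151 \right)}} = \frac{-4 + \frac{\sqrt{34511}}{2}}{2 - 281} = \frac{-4 + \frac{\sqrt{34511}}{2}}{-279} = \left(-4 + \frac{\sqrt{34511}}{2}\right) \left(- \frac{1}{279}\right) = \frac{4}{279} - \frac{\sqrt{34511}}{558}$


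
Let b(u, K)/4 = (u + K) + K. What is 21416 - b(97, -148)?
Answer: 22212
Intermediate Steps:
b(u, K) = 4*u + 8*K (b(u, K) = 4*((u + K) + K) = 4*((K + u) + K) = 4*(u + 2*K) = 4*u + 8*K)
21416 - b(97, -148) = 21416 - (4*97 + 8*(-148)) = 21416 - (388 - 1184) = 21416 - 1*(-796) = 21416 + 796 = 22212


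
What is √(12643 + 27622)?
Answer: √40265 ≈ 200.66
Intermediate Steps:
√(12643 + 27622) = √40265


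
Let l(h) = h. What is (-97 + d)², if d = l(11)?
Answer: 7396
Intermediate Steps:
d = 11
(-97 + d)² = (-97 + 11)² = (-86)² = 7396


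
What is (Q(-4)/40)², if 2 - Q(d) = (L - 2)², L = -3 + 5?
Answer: 1/400 ≈ 0.0025000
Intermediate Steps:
L = 2
Q(d) = 2 (Q(d) = 2 - (2 - 2)² = 2 - 1*0² = 2 - 1*0 = 2 + 0 = 2)
(Q(-4)/40)² = (2/40)² = (2*(1/40))² = (1/20)² = 1/400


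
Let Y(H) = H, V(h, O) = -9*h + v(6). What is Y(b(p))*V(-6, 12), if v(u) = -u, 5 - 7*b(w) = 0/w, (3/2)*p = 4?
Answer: 240/7 ≈ 34.286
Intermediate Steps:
p = 8/3 (p = (⅔)*4 = 8/3 ≈ 2.6667)
b(w) = 5/7 (b(w) = 5/7 - 0/w = 5/7 - ⅐*0 = 5/7 + 0 = 5/7)
V(h, O) = -6 - 9*h (V(h, O) = -9*h - 1*6 = -9*h - 6 = -6 - 9*h)
Y(b(p))*V(-6, 12) = 5*(-6 - 9*(-6))/7 = 5*(-6 + 54)/7 = (5/7)*48 = 240/7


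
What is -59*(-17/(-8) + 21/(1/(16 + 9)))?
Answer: -248803/8 ≈ -31100.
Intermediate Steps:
-59*(-17/(-8) + 21/(1/(16 + 9))) = -59*(-17*(-⅛) + 21/(1/25)) = -59*(17/8 + 21/(1/25)) = -59*(17/8 + 21*25) = -59*(17/8 + 525) = -59*4217/8 = -248803/8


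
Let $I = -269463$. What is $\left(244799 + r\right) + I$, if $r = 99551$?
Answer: $74887$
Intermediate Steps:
$\left(244799 + r\right) + I = \left(244799 + 99551\right) - 269463 = 344350 - 269463 = 74887$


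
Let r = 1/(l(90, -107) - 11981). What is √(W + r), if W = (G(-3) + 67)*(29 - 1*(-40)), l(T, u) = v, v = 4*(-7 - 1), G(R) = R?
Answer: √637282526291/12013 ≈ 66.453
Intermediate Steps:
v = -32 (v = 4*(-8) = -32)
l(T, u) = -32
r = -1/12013 (r = 1/(-32 - 11981) = 1/(-12013) = -1/12013 ≈ -8.3243e-5)
W = 4416 (W = (-3 + 67)*(29 - 1*(-40)) = 64*(29 + 40) = 64*69 = 4416)
√(W + r) = √(4416 - 1/12013) = √(53049407/12013) = √637282526291/12013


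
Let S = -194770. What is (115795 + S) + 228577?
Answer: 149602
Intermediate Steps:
(115795 + S) + 228577 = (115795 - 194770) + 228577 = -78975 + 228577 = 149602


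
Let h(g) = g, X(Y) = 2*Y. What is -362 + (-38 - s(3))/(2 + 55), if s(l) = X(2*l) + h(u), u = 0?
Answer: -20684/57 ≈ -362.88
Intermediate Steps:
s(l) = 4*l (s(l) = 2*(2*l) + 0 = 4*l + 0 = 4*l)
-362 + (-38 - s(3))/(2 + 55) = -362 + (-38 - 4*3)/(2 + 55) = -362 + (-38 - 1*12)/57 = -362 + (-38 - 12)*(1/57) = -362 - 50*1/57 = -362 - 50/57 = -20684/57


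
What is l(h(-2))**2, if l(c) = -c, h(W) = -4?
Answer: 16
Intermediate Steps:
l(h(-2))**2 = (-1*(-4))**2 = 4**2 = 16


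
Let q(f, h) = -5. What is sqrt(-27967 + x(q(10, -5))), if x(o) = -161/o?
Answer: I*sqrt(698370)/5 ≈ 167.14*I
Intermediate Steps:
sqrt(-27967 + x(q(10, -5))) = sqrt(-27967 - 161/(-5)) = sqrt(-27967 - 161*(-1/5)) = sqrt(-27967 + 161/5) = sqrt(-139674/5) = I*sqrt(698370)/5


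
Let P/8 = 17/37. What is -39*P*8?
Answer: -42432/37 ≈ -1146.8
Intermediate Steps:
P = 136/37 (P = 8*(17/37) = 136/37 ≈ 3.6757)
-39*P*8 = -39*136/37*8 = -5304/37*8 = -42432/37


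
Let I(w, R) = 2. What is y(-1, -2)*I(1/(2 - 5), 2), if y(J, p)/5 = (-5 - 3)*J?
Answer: 80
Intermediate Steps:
y(J, p) = -40*J (y(J, p) = 5*((-5 - 3)*J) = 5*(-8*J) = -40*J)
y(-1, -2)*I(1/(2 - 5), 2) = -40*(-1)*2 = 40*2 = 80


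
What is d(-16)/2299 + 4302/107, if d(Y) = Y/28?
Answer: 69231658/1721951 ≈ 40.205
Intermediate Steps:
d(Y) = Y/28 (d(Y) = Y*(1/28) = Y/28)
d(-16)/2299 + 4302/107 = ((1/28)*(-16))/2299 + 4302/107 = -4/7*1/2299 + 4302*(1/107) = -4/16093 + 4302/107 = 69231658/1721951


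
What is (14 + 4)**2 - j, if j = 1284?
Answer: -960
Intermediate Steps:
(14 + 4)**2 - j = (14 + 4)**2 - 1*1284 = 18**2 - 1284 = 324 - 1284 = -960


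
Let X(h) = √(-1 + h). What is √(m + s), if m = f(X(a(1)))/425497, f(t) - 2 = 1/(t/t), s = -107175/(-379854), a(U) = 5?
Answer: √818976695892652627134/53875579146 ≈ 0.53118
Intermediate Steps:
s = 35725/126618 (s = -107175*(-1/379854) = 35725/126618 ≈ 0.28215)
f(t) = 3 (f(t) = 2 + 1/(t/t) = 2 + 1/1 = 2 + 1 = 3)
m = 3/425497 ≈ 7.0506e-6
√(m + s) = √(3/425497 + 35725/126618) = √(15201260179/53875579146) = √818976695892652627134/53875579146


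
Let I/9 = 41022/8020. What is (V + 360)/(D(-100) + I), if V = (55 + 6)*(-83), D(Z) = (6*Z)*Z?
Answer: -18859030/240784599 ≈ -0.078323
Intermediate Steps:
D(Z) = 6*Z²
I = 184599/4010 (I = 9*(41022/8020) = 9*(41022*(1/8020)) = 9*(20511/4010) = 184599/4010 ≈ 46.035)
V = -5063 (V = 61*(-83) = -5063)
(V + 360)/(D(-100) + I) = (-5063 + 360)/(6*(-100)² + 184599/4010) = -4703/(6*10000 + 184599/4010) = -4703/(60000 + 184599/4010) = -4703/240784599/4010 = -4703*4010/240784599 = -18859030/240784599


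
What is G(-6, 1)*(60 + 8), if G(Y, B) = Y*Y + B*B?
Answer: 2516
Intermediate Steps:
G(Y, B) = B**2 + Y**2 (G(Y, B) = Y**2 + B**2 = B**2 + Y**2)
G(-6, 1)*(60 + 8) = (1**2 + (-6)**2)*(60 + 8) = (1 + 36)*68 = 37*68 = 2516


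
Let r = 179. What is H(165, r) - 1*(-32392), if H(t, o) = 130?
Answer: 32522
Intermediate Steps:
H(165, r) - 1*(-32392) = 130 - 1*(-32392) = 130 + 32392 = 32522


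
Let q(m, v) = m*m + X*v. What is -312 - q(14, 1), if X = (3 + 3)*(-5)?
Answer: -478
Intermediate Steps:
X = -30 (X = 6*(-5) = -30)
q(m, v) = m² - 30*v (q(m, v) = m*m - 30*v = m² - 30*v)
-312 - q(14, 1) = -312 - (14² - 30*1) = -312 - (196 - 30) = -312 - 1*166 = -312 - 166 = -478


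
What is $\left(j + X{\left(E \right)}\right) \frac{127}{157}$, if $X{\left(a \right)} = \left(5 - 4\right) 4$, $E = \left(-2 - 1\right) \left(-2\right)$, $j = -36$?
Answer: $- \frac{4064}{157} \approx -25.885$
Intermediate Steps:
$E = 6$ ($E = \left(-3\right) \left(-2\right) = 6$)
$X{\left(a \right)} = 4$ ($X{\left(a \right)} = 1 \cdot 4 = 4$)
$\left(j + X{\left(E \right)}\right) \frac{127}{157} = \left(-36 + 4\right) \frac{127}{157} = - 32 \cdot 127 \cdot \frac{1}{157} = \left(-32\right) \frac{127}{157} = - \frac{4064}{157}$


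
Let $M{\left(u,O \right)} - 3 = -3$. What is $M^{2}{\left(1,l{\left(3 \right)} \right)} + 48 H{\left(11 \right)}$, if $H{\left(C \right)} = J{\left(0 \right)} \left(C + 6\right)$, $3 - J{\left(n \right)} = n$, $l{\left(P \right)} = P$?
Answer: $2448$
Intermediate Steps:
$J{\left(n \right)} = 3 - n$
$M{\left(u,O \right)} = 0$ ($M{\left(u,O \right)} = 3 - 3 = 0$)
$H{\left(C \right)} = 18 + 3 C$ ($H{\left(C \right)} = \left(3 - 0\right) \left(C + 6\right) = \left(3 + 0\right) \left(6 + C\right) = 3 \left(6 + C\right) = 18 + 3 C$)
$M^{2}{\left(1,l{\left(3 \right)} \right)} + 48 H{\left(11 \right)} = 0^{2} + 48 \left(18 + 3 \cdot 11\right) = 0 + 48 \left(18 + 33\right) = 0 + 48 \cdot 51 = 0 + 2448 = 2448$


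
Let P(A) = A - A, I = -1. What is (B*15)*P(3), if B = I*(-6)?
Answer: 0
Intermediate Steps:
P(A) = 0
B = 6 (B = -1*(-6) = 6)
(B*15)*P(3) = (6*15)*0 = 90*0 = 0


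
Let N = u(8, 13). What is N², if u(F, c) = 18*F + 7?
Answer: 22801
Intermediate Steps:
u(F, c) = 7 + 18*F
N = 151 (N = 7 + 18*8 = 7 + 144 = 151)
N² = 151² = 22801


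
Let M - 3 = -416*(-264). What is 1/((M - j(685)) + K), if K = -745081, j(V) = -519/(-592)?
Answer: -592/376070887 ≈ -1.5742e-6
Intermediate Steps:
j(V) = 519/592 (j(V) = -519*(-1/592) = 519/592)
M = 109827 (M = 3 - 416*(-264) = 3 + 109824 = 109827)
1/((M - j(685)) + K) = 1/((109827 - 1*519/592) - 745081) = 1/((109827 - 519/592) - 745081) = 1/(65017065/592 - 745081) = 1/(-376070887/592) = -592/376070887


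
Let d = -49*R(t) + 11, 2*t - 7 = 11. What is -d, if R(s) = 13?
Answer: 626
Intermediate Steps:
t = 9 (t = 7/2 + (½)*11 = 7/2 + 11/2 = 9)
d = -626 (d = -49*13 + 11 = -637 + 11 = -626)
-d = -1*(-626) = 626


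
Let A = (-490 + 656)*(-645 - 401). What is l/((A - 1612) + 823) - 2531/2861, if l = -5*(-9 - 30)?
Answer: -88405514/99805985 ≈ -0.88577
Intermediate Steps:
A = -173636 (A = 166*(-1046) = -173636)
l = 195 (l = -5*(-39) = 195)
l/((A - 1612) + 823) - 2531/2861 = 195/((-173636 - 1612) + 823) - 2531/2861 = 195/(-175248 + 823) - 2531*1/2861 = 195/(-174425) - 2531/2861 = 195*(-1/174425) - 2531/2861 = -39/34885 - 2531/2861 = -88405514/99805985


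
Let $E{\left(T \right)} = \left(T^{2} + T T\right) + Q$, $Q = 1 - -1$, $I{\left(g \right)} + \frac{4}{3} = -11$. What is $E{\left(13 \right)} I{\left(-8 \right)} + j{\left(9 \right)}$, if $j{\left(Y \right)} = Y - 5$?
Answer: $- \frac{12568}{3} \approx -4189.3$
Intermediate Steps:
$j{\left(Y \right)} = -5 + Y$
$I{\left(g \right)} = - \frac{37}{3}$ ($I{\left(g \right)} = - \frac{4}{3} - 11 = - \frac{37}{3}$)
$Q = 2$ ($Q = 1 + 1 = 2$)
$E{\left(T \right)} = 2 + 2 T^{2}$ ($E{\left(T \right)} = \left(T^{2} + T T\right) + 2 = \left(T^{2} + T^{2}\right) + 2 = 2 T^{2} + 2 = 2 + 2 T^{2}$)
$E{\left(13 \right)} I{\left(-8 \right)} + j{\left(9 \right)} = \left(2 + 2 \cdot 13^{2}\right) \left(- \frac{37}{3}\right) + \left(-5 + 9\right) = \left(2 + 2 \cdot 169\right) \left(- \frac{37}{3}\right) + 4 = \left(2 + 338\right) \left(- \frac{37}{3}\right) + 4 = 340 \left(- \frac{37}{3}\right) + 4 = - \frac{12580}{3} + 4 = - \frac{12568}{3}$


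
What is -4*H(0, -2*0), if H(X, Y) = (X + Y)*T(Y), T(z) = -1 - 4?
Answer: 0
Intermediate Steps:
T(z) = -5
H(X, Y) = -5*X - 5*Y (H(X, Y) = (X + Y)*(-5) = -5*X - 5*Y)
-4*H(0, -2*0) = -4*(-5*0 - (-10)*0) = -4*(0 - 5*0) = -4*(0 + 0) = -4*0 = 0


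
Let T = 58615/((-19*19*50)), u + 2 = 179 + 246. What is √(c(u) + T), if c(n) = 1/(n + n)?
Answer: 4*I*√36403145/13395 ≈ 1.8017*I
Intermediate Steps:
u = 423 (u = -2 + (179 + 246) = -2 + 425 = 423)
c(n) = 1/(2*n)
T = -617/190 (T = 58615/((-361*50)) = 58615/(-18050) = 58615*(-1/18050) = -617/190 ≈ -3.2474)
√(c(u) + T) = √((½)/423 - 617/190) = √((½)*(1/423) - 617/190) = √(1/846 - 617/190) = √(-130448/40185) = 4*I*√36403145/13395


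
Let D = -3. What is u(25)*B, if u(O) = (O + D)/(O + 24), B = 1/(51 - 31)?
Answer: 11/490 ≈ 0.022449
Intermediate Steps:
B = 1/20 ≈ 0.050000
u(O) = (-3 + O)/(24 + O) (u(O) = (O - 3)/(O + 24) = (-3 + O)/(24 + O))
u(25)*B = ((-3 + 25)/(24 + 25))*(1/20) = (22/49)*(1/20) = 11/490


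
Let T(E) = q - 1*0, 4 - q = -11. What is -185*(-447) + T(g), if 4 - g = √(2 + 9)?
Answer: 82710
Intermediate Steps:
q = 15 (q = 4 - 1*(-11) = 4 + 11 = 15)
g = 4 - √11 (g = 4 - √(2 + 9) = 4 - √11 ≈ 0.68338)
T(E) = 15 (T(E) = 15 - 1*0 = 15 + 0 = 15)
-185*(-447) + T(g) = -185*(-447) + 15 = 82695 + 15 = 82710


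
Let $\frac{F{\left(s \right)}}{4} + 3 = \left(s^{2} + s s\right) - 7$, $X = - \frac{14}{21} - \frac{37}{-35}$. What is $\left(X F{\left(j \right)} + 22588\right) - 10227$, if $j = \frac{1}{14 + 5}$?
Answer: $\frac{467951993}{37905} \approx 12345.0$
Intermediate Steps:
$j = \frac{1}{19} \approx 0.052632$
$X = \frac{41}{105}$ ($X = \left(-14\right) \frac{1}{21} - - \frac{37}{35} = - \frac{2}{3} + \frac{37}{35} = \frac{41}{105} \approx 0.39048$)
$F{\left(s \right)} = -40 + 8 s^{2}$ ($F{\left(s \right)} = -12 + 4 \left(\left(s^{2} + s s\right) - 7\right) = -12 + 4 \left(\left(s^{2} + s^{2}\right) - 7\right) = -12 + 4 \left(2 s^{2} - 7\right) = -12 + 4 \left(-7 + 2 s^{2}\right) = -12 + \left(-28 + 8 s^{2}\right) = -40 + 8 s^{2}$)
$\left(X F{\left(j \right)} + 22588\right) - 10227 = \left(\frac{41 \left(-40 + \frac{8}{361}\right)}{105} + 22588\right) - 10227 = \left(\frac{41}{105} \left(- \frac{14432}{361}\right) + 22588\right) - 10227 = \left(- \frac{591712}{37905} + 22588\right) - 10227 = \frac{855606428}{37905} - 10227 = \frac{467951993}{37905}$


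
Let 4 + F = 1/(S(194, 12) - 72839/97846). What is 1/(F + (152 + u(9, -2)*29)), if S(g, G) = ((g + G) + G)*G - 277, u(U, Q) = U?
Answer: 228788955/93574780441 ≈ 0.0024450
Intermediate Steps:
S(g, G) = -277 + G*(g + 2*G) (S(g, G) = ((G + g) + G)*G - 277 = (g + 2*G)*G - 277 = G*(g + 2*G) - 277 = -277 + G*(g + 2*G))
F = -915057974/228788955 (F = -4 + 1/((-277 + 2*12² + 12*194) - 72839/97846) = -4 + 1/((-277 + 2*144 + 2328) - 72839*1/97846) = -4 + 1/((-277 + 288 + 2328) - 72839/97846) = -4 + 1/(2339 - 72839/97846) = -4 + 1/(228788955/97846) = -4 + 97846/228788955 = -915057974/228788955 ≈ -3.9996)
1/(F + (152 + u(9, -2)*29)) = 1/(-915057974/228788955 + (152 + 9*29)) = 1/(-915057974/228788955 + (152 + 261)) = 1/(-915057974/228788955 + 413) = 1/(93574780441/228788955) = 228788955/93574780441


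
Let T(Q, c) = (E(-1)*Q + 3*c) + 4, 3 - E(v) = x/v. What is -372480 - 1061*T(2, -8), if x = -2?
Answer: -353382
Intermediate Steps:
E(v) = 3 + 2/v (E(v) = 3 - (-2)/v = 3 + 2/v)
T(Q, c) = 4 + Q + 3*c (T(Q, c) = ((3 + 2/(-1))*Q + 3*c) + 4 = ((3 + 2*(-1))*Q + 3*c) + 4 = ((3 - 2)*Q + 3*c) + 4 = (1*Q + 3*c) + 4 = (Q + 3*c) + 4 = 4 + Q + 3*c)
-372480 - 1061*T(2, -8) = -372480 - 1061*(4 + 2 + 3*(-8)) = -372480 - 1061*(4 + 2 - 24) = -372480 - 1061*(-18) = -372480 + 19098 = -353382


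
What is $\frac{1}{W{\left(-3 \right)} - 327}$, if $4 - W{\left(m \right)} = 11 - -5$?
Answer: $- \frac{1}{339} \approx -0.0029499$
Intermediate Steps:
$W{\left(m \right)} = -12$ ($W{\left(m \right)} = 4 - \left(11 - -5\right) = 4 - \left(11 + 5\right) = 4 - 16 = -12$)
$\frac{1}{W{\left(-3 \right)} - 327} = \frac{1}{-12 - 327} = \frac{1}{-339} = - \frac{1}{339}$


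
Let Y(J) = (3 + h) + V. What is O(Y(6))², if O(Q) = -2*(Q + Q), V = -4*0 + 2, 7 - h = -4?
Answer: 4096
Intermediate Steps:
h = 11 (h = 7 - 1*(-4) = 7 + 4 = 11)
V = 2 (V = 0 + 2 = 2)
Y(J) = 16 (Y(J) = (3 + 11) + 2 = 14 + 2 = 16)
O(Q) = -4*Q
O(Y(6))² = (-4*16)² = (-64)² = 4096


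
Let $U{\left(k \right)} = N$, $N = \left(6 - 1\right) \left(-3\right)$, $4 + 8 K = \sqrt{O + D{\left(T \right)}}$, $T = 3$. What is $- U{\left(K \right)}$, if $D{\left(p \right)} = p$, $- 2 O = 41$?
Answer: $15$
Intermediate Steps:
$O = - \frac{41}{2}$ ($O = \left(- \frac{1}{2}\right) 41 = - \frac{41}{2} \approx -20.5$)
$K = - \frac{1}{2} + \frac{i \sqrt{70}}{16}$ ($K = - \frac{1}{2} + \frac{\sqrt{- \frac{41}{2} + 3}}{8} = - \frac{1}{2} + \frac{\sqrt{- \frac{35}{2}}}{8} = - \frac{1}{2} + \frac{\frac{1}{2} i \sqrt{70}}{8} = - \frac{1}{2} + \frac{i \sqrt{70}}{16} \approx -0.5 + 0.52291 i$)
$N = -15$ ($N = 5 \left(-3\right) = -15$)
$U{\left(k \right)} = -15$
$- U{\left(K \right)} = \left(-1\right) \left(-15\right) = 15$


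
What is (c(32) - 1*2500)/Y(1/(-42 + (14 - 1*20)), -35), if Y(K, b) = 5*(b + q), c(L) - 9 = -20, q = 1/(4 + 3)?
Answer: 17577/1220 ≈ 14.407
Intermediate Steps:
q = 1/7 ≈ 0.14286
c(L) = -11 (c(L) = 9 - 20 = -11)
Y(K, b) = 5/7 + 5*b (Y(K, b) = 5*(b + 1/7) = 5*(1/7 + b) = 5/7 + 5*b)
(c(32) - 1*2500)/Y(1/(-42 + (14 - 1*20)), -35) = (-11 - 1*2500)/(5/7 + 5*(-35)) = (-11 - 2500)/(5/7 - 175) = -2511/(-1220/7) = -2511*(-7/1220) = 17577/1220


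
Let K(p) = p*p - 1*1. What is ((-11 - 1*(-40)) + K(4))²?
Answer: 1936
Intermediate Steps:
K(p) = -1 + p² (K(p) = p² - 1 = -1 + p²)
((-11 - 1*(-40)) + K(4))² = ((-11 - 1*(-40)) + (-1 + 4²))² = ((-11 + 40) + (-1 + 16))² = (29 + 15)² = 44² = 1936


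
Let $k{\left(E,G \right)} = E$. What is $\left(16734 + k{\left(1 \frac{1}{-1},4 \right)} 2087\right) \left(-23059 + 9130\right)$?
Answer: $-204018063$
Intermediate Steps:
$\left(16734 + k{\left(1 \frac{1}{-1},4 \right)} 2087\right) \left(-23059 + 9130\right) = \left(16734 + 1 \frac{1}{-1} \cdot 2087\right) \left(-23059 + 9130\right) = \left(16734 + 1 \left(-1\right) 2087\right) \left(-13929\right) = \left(16734 - 2087\right) \left(-13929\right) = 14647 \left(-13929\right) = -204018063$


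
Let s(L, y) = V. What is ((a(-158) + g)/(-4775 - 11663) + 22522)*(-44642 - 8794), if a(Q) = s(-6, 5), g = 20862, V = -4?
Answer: -9890890796604/8219 ≈ -1.2034e+9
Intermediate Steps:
s(L, y) = -4
a(Q) = -4
((a(-158) + g)/(-4775 - 11663) + 22522)*(-44642 - 8794) = ((-4 + 20862)/(-4775 - 11663) + 22522)*(-44642 - 8794) = (20858/(-16438) + 22522)*(-53436) = (20858*(-1/16438) + 22522)*(-53436) = (-10429/8219 + 22522)*(-53436) = (185097889/8219)*(-53436) = -9890890796604/8219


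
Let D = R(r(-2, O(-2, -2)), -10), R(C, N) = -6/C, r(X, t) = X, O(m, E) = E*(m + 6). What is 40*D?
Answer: 120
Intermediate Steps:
O(m, E) = E*(6 + m)
D = 3 (D = -6/(-2) = -6*(-1/2) = 3)
40*D = 40*3 = 120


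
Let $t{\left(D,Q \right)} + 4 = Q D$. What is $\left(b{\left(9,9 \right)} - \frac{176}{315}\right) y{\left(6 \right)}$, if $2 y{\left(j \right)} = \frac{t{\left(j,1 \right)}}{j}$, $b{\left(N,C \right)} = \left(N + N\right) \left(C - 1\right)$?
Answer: $\frac{22592}{945} \approx 23.907$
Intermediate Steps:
$b{\left(N,C \right)} = 2 N \left(-1 + C\right)$
$t{\left(D,Q \right)} = -4 + D Q$ ($t{\left(D,Q \right)} = -4 + Q D = -4 + D Q$)
$y{\left(j \right)} = \frac{-4 + j}{2 j}$ ($y{\left(j \right)} = \frac{\left(-4 + j 1\right) \frac{1}{j}}{2} = \frac{\left(-4 + j\right) \frac{1}{j}}{2} = \frac{\frac{1}{j} \left(-4 + j\right)}{2} = \frac{-4 + j}{2 j}$)
$\left(b{\left(9,9 \right)} - \frac{176}{315}\right) y{\left(6 \right)} = \left(2 \cdot 9 \left(-1 + 9\right) - \frac{176}{315}\right) \frac{-4 + 6}{2 \cdot 6} = \left(2 \cdot 9 \cdot 8 - \frac{176}{315}\right) \frac{1}{2} \cdot \frac{1}{6} \cdot 2 = \left(144 - \frac{176}{315}\right) \frac{1}{6} = \frac{45184}{315} \cdot \frac{1}{6} = \frac{22592}{945}$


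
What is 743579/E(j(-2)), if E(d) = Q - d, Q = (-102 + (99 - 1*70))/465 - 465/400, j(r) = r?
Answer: 5532227760/5063 ≈ 1.0927e+6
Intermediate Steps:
Q = -9817/7440 (Q = (-102 + (99 - 70))*(1/465) - 465*1/400 = (-102 + 29)*(1/465) - 93/80 = -73*1/465 - 93/80 = -73/465 - 93/80 = -9817/7440 ≈ -1.3195)
E(d) = -9817/7440 - d
743579/E(j(-2)) = 743579/(-9817/7440 - 1*(-2)) = 743579/(-9817/7440 + 2) = 743579/(5063/7440) = 743579*(7440/5063) = 5532227760/5063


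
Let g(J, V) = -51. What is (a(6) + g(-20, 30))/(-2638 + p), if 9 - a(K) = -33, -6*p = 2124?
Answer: 9/2992 ≈ 0.0030080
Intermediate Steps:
p = -354 (p = -1/6*2124 = -354)
a(K) = 42 (a(K) = 9 - 1*(-33) = 9 + 33 = 42)
(a(6) + g(-20, 30))/(-2638 + p) = (42 - 51)/(-2638 - 354) = -9/(-2992) = -9*(-1/2992) = 9/2992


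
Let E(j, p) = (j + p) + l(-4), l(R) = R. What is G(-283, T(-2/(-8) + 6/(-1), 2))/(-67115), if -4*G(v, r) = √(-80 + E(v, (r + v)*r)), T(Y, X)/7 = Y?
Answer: √202301/1073840 ≈ 0.00041885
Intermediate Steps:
T(Y, X) = 7*Y
E(j, p) = -4 + j + p (E(j, p) = (j + p) - 4 = -4 + j + p)
G(v, r) = -√(-84 + v + r*(r + v))/4 (G(v, r) = -√(-80 + (-4 + v + (r + v)*r))/4 = -√(-80 + (-4 + v + r*(r + v)))/4 = -√(-84 + v + r*(r + v))/4)
G(-283, T(-2/(-8) + 6/(-1), 2))/(-67115) = -√(-84 - 283 + (7*(-2/(-8) + 6/(-1)))*(7*(-2/(-8) + 6/(-1)) - 283))/4/(-67115) = -√(-84 - 283 + (7*(-2*(-⅛) + 6*(-1)))*(7*(-2*(-⅛) + 6*(-1)) - 283))/4*(-1/67115) = -√(-84 - 283 + (7*(¼ - 6))*(7*(¼ - 6) - 283))/4*(-1/67115) = -√(-84 - 283 + (7*(-23/4))*(7*(-23/4) - 283))/4*(-1/67115) = -√(-84 - 283 - 161*(-161/4 - 283)/4)/4*(-1/67115) = -√(-84 - 283 - 161/4*(-1293/4))/4*(-1/67115) = -√(-84 - 283 + 208173/16)/4*(-1/67115) = -√202301/16*(-1/67115) = √202301/1073840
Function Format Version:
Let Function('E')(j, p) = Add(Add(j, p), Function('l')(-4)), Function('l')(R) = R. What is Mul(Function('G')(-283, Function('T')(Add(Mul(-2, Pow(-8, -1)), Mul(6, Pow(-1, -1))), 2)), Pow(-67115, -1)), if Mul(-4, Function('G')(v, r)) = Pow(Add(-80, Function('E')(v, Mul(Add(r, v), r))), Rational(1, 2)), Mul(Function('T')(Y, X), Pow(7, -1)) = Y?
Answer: Mul(Rational(1, 1073840), Pow(202301, Rational(1, 2))) ≈ 0.00041885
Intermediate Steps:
Function('T')(Y, X) = Mul(7, Y)
Function('E')(j, p) = Add(-4, j, p) (Function('E')(j, p) = Add(Add(j, p), -4) = Add(-4, j, p))
Function('G')(v, r) = Mul(Rational(-1, 4), Pow(Add(-84, v, Mul(r, Add(r, v))), Rational(1, 2))) (Function('G')(v, r) = Mul(Rational(-1, 4), Pow(Add(-80, Add(-4, v, Mul(Add(r, v), r))), Rational(1, 2))) = Mul(Rational(-1, 4), Pow(Add(-80, Add(-4, v, Mul(r, Add(r, v)))), Rational(1, 2))) = Mul(Rational(-1, 4), Pow(Add(-84, v, Mul(r, Add(r, v))), Rational(1, 2))))
Mul(Function('G')(-283, Function('T')(Add(Mul(-2, Pow(-8, -1)), Mul(6, Pow(-1, -1))), 2)), Pow(-67115, -1)) = Mul(Mul(Rational(-1, 4), Pow(Add(-84, -283, Mul(Mul(7, Add(Mul(-2, Pow(-8, -1)), Mul(6, Pow(-1, -1)))), Add(Mul(7, Add(Mul(-2, Pow(-8, -1)), Mul(6, Pow(-1, -1)))), -283))), Rational(1, 2))), Pow(-67115, -1)) = Mul(Mul(Rational(-1, 4), Pow(Add(-84, -283, Mul(Mul(7, Add(Mul(-2, Rational(-1, 8)), Mul(6, -1))), Add(Mul(7, Add(Mul(-2, Rational(-1, 8)), Mul(6, -1))), -283))), Rational(1, 2))), Rational(-1, 67115)) = Mul(Mul(Rational(-1, 4), Pow(Add(-84, -283, Mul(Mul(7, Add(Rational(1, 4), -6)), Add(Mul(7, Add(Rational(1, 4), -6)), -283))), Rational(1, 2))), Rational(-1, 67115)) = Mul(Mul(Rational(-1, 4), Pow(Add(-84, -283, Mul(Mul(7, Rational(-23, 4)), Add(Mul(7, Rational(-23, 4)), -283))), Rational(1, 2))), Rational(-1, 67115)) = Mul(Mul(Rational(-1, 4), Pow(Add(-84, -283, Mul(Rational(-161, 4), Add(Rational(-161, 4), -283))), Rational(1, 2))), Rational(-1, 67115)) = Mul(Mul(Rational(-1, 4), Pow(Add(-84, -283, Mul(Rational(-161, 4), Rational(-1293, 4))), Rational(1, 2))), Rational(-1, 67115)) = Mul(Mul(Rational(-1, 4), Pow(Add(-84, -283, Rational(208173, 16)), Rational(1, 2))), Rational(-1, 67115)) = Mul(Mul(Rational(-1, 4), Pow(Rational(202301, 16), Rational(1, 2))), Rational(-1, 67115)) = Mul(Mul(Rational(-1, 4), Mul(Rational(1, 4), Pow(202301, Rational(1, 2)))), Rational(-1, 67115)) = Mul(Mul(Rational(-1, 16), Pow(202301, Rational(1, 2))), Rational(-1, 67115)) = Mul(Rational(1, 1073840), Pow(202301, Rational(1, 2)))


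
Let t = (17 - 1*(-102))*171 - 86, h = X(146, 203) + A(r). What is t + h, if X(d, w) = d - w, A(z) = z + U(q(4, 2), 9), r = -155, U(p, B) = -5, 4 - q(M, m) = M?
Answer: 20046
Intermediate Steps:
q(M, m) = 4 - M
A(z) = -5 + z (A(z) = z - 5 = -5 + z)
h = -217 (h = (146 - 1*203) + (-5 - 155) = (146 - 203) - 160 = -57 - 160 = -217)
t = 20263 (t = (17 + 102)*171 - 86 = 119*171 - 86 = 20349 - 86 = 20263)
t + h = 20263 - 217 = 20046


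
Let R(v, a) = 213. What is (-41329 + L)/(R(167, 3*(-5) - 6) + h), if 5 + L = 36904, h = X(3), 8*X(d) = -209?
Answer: -7088/299 ≈ -23.706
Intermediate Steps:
X(d) = -209/8 (X(d) = (⅛)*(-209) = -209/8)
h = -209/8 ≈ -26.125
L = 36899 (L = -5 + 36904 = 36899)
(-41329 + L)/(R(167, 3*(-5) - 6) + h) = (-41329 + 36899)/(213 - 209/8) = -4430/1495/8 = -4430*8/1495 = -7088/299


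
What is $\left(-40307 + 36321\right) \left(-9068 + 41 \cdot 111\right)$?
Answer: $18004762$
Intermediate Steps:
$\left(-40307 + 36321\right) \left(-9068 + 41 \cdot 111\right) = - 3986 \left(-9068 + 4551\right) = \left(-3986\right) \left(-4517\right) = 18004762$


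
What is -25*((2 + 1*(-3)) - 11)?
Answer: 300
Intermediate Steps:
-25*((2 + 1*(-3)) - 11) = -25*((2 - 3) - 11) = -25*(-1 - 11) = -25*(-12) = 300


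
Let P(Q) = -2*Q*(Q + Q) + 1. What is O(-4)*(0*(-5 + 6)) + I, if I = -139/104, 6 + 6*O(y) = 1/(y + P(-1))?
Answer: -139/104 ≈ -1.3365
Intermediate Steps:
P(Q) = 1 - 4*Q**2 (P(Q) = -2*Q*2*Q + 1 = -4*Q**2 + 1 = 1 - 4*Q**2)
O(y) = -1 + 1/(6*(-3 + y)) (O(y) = -1 + 1/(6*(y + (1 - 4*(-1)**2))) = -1 + 1/(6*(y + (1 - 4*1))) = -1 + 1/(6*(y + (1 - 4))) = -1 + 1/(6*(y - 3)) = -1 + 1/(6*(-3 + y)))
I = -139/104 (I = -139*1/104 = -139/104 ≈ -1.3365)
O(-4)*(0*(-5 + 6)) + I = ((19/6 - 1*(-4))/(-3 - 4))*(0*(-5 + 6)) - 139/104 = ((19/6 + 4)/(-7))*(0*1) - 139/104 = -1/7*43/6*0 - 139/104 = -43/42*0 - 139/104 = 0 - 139/104 = -139/104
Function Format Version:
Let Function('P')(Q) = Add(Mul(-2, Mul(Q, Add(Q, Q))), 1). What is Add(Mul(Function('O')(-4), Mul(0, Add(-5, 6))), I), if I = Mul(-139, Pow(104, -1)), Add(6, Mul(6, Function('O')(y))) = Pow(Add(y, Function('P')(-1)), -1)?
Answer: Rational(-139, 104) ≈ -1.3365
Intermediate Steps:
Function('P')(Q) = Add(1, Mul(-4, Pow(Q, 2))) (Function('P')(Q) = Add(Mul(-2, Mul(Q, Mul(2, Q))), 1) = Add(Mul(-2, Mul(2, Pow(Q, 2))), 1) = Add(Mul(-4, Pow(Q, 2)), 1) = Add(1, Mul(-4, Pow(Q, 2))))
Function('O')(y) = Add(-1, Mul(Rational(1, 6), Pow(Add(-3, y), -1))) (Function('O')(y) = Add(-1, Mul(Rational(1, 6), Pow(Add(y, Add(1, Mul(-4, Pow(-1, 2)))), -1))) = Add(-1, Mul(Rational(1, 6), Pow(Add(y, Add(1, Mul(-4, 1))), -1))) = Add(-1, Mul(Rational(1, 6), Pow(Add(y, Add(1, -4)), -1))) = Add(-1, Mul(Rational(1, 6), Pow(Add(y, -3), -1))) = Add(-1, Mul(Rational(1, 6), Pow(Add(-3, y), -1))))
I = Rational(-139, 104) (I = Mul(-139, Rational(1, 104)) = Rational(-139, 104) ≈ -1.3365)
Add(Mul(Function('O')(-4), Mul(0, Add(-5, 6))), I) = Add(Mul(Mul(Pow(Add(-3, -4), -1), Add(Rational(19, 6), Mul(-1, -4))), Mul(0, Add(-5, 6))), Rational(-139, 104)) = Add(Mul(Mul(Pow(-7, -1), Add(Rational(19, 6), 4)), Mul(0, 1)), Rational(-139, 104)) = Add(Mul(Mul(Rational(-1, 7), Rational(43, 6)), 0), Rational(-139, 104)) = Add(Mul(Rational(-43, 42), 0), Rational(-139, 104)) = Add(0, Rational(-139, 104)) = Rational(-139, 104)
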